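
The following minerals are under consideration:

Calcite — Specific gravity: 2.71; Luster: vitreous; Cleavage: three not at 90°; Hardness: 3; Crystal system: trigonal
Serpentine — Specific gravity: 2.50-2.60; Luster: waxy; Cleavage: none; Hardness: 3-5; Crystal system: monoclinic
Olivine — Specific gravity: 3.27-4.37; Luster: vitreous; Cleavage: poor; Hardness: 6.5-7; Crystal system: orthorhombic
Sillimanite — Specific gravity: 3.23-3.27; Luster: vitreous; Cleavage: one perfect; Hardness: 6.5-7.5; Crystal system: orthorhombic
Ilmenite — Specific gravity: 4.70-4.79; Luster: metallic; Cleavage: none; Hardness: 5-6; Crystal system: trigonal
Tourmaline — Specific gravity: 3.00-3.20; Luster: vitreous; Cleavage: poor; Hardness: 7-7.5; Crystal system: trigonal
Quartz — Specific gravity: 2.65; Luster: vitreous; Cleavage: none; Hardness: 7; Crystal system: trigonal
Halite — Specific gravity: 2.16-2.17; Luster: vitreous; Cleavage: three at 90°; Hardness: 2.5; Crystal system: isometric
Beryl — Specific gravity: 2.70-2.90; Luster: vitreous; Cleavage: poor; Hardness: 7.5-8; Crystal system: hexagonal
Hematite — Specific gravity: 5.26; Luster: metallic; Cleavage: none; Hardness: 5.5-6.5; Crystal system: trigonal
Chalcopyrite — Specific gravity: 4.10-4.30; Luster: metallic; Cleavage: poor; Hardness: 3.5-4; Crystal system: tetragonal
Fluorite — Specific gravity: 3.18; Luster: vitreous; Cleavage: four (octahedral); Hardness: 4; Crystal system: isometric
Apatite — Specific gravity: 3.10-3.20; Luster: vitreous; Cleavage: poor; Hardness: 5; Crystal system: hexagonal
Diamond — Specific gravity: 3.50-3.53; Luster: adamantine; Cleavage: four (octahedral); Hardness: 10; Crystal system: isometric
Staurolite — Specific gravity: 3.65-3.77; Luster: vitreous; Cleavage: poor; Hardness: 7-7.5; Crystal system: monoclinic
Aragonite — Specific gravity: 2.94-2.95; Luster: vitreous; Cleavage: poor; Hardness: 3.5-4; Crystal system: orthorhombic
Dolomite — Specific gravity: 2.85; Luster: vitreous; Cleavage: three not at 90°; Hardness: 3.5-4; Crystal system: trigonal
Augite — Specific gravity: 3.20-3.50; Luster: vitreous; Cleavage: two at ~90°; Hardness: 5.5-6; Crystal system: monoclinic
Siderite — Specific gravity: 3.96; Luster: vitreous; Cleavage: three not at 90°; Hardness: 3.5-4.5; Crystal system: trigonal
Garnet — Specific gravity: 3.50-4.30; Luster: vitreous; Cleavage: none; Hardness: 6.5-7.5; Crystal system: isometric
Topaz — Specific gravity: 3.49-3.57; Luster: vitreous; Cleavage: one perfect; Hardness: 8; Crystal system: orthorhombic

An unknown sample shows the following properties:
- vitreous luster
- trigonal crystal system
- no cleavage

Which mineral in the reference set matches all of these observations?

Vitreous luster rules out Serpentine, Ilmenite, Hematite, Chalcopyrite, Diamond.
Trigonal crystal system: Calcite, Tourmaline, Quartz, Dolomite, Siderite remain.
No cleavage: leaves Quartz.
Quartz is the sole remaining match.

Quartz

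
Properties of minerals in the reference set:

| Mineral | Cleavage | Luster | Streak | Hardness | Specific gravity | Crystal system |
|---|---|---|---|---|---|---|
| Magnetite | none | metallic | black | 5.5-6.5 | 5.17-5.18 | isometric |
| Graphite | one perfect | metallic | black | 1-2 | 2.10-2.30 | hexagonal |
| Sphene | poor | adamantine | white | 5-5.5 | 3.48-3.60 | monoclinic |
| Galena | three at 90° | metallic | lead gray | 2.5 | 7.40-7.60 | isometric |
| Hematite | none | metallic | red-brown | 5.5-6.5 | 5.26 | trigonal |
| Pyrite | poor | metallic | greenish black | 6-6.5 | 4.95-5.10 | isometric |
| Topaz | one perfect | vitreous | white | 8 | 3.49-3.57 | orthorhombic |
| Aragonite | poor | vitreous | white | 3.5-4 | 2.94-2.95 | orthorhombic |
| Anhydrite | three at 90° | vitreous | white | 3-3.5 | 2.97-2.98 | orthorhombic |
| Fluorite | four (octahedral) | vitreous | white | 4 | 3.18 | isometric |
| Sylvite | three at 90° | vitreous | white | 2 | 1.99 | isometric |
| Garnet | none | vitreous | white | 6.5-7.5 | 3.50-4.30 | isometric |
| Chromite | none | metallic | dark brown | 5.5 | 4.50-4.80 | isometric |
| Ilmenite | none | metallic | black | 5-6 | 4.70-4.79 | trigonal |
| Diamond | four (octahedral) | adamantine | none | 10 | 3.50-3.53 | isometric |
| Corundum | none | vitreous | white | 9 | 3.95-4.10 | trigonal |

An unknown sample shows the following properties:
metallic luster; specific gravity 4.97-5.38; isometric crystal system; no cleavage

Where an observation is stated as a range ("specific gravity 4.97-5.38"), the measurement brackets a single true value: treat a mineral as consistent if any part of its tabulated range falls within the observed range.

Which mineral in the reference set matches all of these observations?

Magnetite

Metallic luster — narrows the field to Magnetite, Graphite, Galena, Hematite, Pyrite, Chromite, Ilmenite.
Specific gravity 4.97-5.38 — narrows the field to Magnetite, Hematite, Pyrite.
Isometric crystal system excludes Hematite.
No cleavage rules out Pyrite.
The only mineral consistent with every observation is Magnetite.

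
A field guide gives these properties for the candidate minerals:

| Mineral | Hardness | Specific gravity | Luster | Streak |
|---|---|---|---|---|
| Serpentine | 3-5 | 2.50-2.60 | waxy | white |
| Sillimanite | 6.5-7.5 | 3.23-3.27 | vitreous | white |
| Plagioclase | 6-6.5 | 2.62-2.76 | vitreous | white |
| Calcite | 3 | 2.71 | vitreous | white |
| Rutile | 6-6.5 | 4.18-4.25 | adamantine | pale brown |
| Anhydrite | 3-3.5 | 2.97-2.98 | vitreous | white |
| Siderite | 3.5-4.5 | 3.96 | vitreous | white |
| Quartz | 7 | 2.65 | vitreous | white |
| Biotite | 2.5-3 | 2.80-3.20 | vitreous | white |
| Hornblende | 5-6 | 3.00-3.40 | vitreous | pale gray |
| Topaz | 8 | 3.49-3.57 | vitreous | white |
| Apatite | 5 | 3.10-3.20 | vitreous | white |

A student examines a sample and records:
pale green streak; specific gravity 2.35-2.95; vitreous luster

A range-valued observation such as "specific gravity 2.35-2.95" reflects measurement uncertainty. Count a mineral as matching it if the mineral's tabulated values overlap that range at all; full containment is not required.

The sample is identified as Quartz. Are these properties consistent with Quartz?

No

Pale green streak — Quartz has white streak; which does not match.
Specific gravity 2.35-2.95 — consistent with Quartz (SG 2.65).
Vitreous luster — consistent with Quartz (vitreous luster).
The streak observation rules out Quartz.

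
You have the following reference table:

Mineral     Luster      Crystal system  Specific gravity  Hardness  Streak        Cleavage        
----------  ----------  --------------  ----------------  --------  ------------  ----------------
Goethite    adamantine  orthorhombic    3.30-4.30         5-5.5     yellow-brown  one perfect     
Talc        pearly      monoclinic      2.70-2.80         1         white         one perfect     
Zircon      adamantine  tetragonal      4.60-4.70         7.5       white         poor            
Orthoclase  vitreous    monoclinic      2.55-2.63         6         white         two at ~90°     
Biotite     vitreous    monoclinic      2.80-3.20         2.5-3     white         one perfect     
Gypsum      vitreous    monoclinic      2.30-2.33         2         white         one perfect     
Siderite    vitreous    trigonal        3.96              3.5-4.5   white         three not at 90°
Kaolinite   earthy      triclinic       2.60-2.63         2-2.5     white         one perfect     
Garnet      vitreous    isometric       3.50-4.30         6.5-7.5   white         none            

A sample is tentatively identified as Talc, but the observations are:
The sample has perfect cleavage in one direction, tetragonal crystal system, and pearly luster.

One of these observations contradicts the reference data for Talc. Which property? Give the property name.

crystal system

Perfect cleavage in one direction: Talc has cleavage one perfect — within range.
Tetragonal crystal system: Talc has monoclinic system — does not match.
Pearly luster: Talc has pearly luster — within range.
Everything matches except the crystal system.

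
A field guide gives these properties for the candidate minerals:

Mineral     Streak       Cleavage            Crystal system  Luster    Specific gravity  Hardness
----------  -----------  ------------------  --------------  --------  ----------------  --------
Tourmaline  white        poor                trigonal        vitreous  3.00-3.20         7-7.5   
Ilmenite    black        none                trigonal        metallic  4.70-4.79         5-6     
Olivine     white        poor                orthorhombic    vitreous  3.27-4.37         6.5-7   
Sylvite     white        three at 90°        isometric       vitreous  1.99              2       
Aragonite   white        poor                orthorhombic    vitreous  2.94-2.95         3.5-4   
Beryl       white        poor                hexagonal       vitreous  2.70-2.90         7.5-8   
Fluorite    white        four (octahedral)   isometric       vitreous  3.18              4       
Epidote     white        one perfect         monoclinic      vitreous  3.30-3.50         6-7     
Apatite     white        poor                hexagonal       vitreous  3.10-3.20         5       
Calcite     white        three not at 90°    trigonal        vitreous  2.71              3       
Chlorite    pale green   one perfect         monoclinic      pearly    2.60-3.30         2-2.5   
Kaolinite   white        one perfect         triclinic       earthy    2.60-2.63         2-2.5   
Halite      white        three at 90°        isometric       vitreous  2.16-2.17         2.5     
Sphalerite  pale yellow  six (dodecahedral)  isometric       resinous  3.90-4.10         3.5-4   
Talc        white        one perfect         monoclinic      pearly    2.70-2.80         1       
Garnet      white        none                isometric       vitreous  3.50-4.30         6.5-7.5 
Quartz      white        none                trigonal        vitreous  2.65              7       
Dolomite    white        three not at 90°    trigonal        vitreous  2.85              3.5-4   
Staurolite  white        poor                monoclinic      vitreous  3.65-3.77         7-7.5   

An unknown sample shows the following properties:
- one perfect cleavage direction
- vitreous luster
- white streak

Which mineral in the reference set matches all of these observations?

Epidote

One perfect cleavage direction — leaves Epidote, Chlorite, Kaolinite, Talc.
Vitreous luster — narrows the field to Epidote.
White streak — every remaining candidate is consistent.
The only mineral consistent with every observation is Epidote.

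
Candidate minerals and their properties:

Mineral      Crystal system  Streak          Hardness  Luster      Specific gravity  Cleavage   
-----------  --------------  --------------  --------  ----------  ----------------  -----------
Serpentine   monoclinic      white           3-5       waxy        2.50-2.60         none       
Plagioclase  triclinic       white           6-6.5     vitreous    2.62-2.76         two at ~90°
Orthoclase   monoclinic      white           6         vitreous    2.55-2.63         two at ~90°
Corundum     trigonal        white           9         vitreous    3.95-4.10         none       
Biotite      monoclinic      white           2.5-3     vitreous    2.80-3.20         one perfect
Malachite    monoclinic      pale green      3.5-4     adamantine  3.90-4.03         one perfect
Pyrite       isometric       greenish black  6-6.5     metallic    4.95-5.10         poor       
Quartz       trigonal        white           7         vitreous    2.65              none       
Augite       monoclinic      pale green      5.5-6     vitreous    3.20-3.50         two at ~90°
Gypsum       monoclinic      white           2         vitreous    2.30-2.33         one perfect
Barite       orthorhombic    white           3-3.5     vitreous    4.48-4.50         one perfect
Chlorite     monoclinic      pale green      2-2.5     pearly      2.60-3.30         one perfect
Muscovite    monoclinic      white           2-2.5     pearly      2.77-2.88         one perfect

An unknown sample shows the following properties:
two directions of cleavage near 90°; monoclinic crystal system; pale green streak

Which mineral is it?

Augite

Two directions of cleavage near 90° — leaves Plagioclase, Orthoclase, Augite.
Monoclinic crystal system rules out Plagioclase.
Pale green streak eliminates Orthoclase.
The only mineral consistent with every observation is Augite.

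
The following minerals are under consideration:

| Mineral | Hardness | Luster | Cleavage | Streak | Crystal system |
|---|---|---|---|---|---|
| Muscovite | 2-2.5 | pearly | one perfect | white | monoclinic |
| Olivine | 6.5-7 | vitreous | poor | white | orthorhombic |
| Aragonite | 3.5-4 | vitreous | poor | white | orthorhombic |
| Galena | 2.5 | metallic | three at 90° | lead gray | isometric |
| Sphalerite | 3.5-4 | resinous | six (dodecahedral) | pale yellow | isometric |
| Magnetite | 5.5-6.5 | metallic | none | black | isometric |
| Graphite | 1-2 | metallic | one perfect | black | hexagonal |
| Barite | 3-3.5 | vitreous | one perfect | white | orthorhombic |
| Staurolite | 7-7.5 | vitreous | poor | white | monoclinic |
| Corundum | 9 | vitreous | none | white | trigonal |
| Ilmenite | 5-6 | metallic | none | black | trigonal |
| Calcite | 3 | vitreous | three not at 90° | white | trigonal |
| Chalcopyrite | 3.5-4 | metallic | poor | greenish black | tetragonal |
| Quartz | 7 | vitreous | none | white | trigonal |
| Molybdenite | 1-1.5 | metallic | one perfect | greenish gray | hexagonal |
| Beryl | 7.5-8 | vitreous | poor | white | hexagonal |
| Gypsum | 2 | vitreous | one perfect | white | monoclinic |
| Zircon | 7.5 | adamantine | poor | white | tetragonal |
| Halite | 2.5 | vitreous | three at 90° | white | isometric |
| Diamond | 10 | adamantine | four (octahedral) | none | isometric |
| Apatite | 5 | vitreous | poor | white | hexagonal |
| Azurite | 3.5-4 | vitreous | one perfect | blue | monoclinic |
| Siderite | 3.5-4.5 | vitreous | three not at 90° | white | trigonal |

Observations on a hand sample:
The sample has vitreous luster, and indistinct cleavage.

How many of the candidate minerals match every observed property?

5

Vitreous luster: Olivine, Aragonite, Barite, Staurolite, Corundum, Calcite, Quartz, Beryl, Gypsum, Halite, Apatite, Azurite, Siderite remain.
Indistinct cleavage: Olivine, Aragonite, Staurolite, Beryl, Apatite remain.
The minerals that satisfy all observations are Apatite, Aragonite, Beryl, Olivine, Staurolite.
That is 5 minerals.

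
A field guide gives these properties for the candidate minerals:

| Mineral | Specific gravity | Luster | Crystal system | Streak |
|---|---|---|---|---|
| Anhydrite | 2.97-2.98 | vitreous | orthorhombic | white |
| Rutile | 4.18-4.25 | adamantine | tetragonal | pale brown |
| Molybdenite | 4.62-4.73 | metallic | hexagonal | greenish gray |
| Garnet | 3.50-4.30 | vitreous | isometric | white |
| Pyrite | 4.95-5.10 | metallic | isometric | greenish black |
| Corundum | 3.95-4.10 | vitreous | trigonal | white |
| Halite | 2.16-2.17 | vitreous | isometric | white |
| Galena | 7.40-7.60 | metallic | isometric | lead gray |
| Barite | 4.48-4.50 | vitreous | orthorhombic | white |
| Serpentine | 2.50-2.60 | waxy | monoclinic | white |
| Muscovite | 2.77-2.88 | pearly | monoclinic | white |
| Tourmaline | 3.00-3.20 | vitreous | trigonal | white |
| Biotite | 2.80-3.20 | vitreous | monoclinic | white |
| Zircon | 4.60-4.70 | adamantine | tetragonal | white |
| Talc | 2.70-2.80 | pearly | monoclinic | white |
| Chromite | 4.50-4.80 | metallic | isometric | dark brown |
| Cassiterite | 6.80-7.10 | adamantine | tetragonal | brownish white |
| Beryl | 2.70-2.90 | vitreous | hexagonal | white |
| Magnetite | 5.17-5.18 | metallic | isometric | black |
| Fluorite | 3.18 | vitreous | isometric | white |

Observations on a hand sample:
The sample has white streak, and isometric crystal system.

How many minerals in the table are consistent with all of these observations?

3

White streak: only Anhydrite, Garnet, Corundum, Halite, Barite, Serpentine, Muscovite, Tourmaline, Biotite, Zircon, Talc, Beryl, Fluorite remain.
Isometric crystal system: Garnet, Halite, Fluorite remain.
Consistent with every observation: Fluorite, Garnet, Halite.
That is 3 minerals.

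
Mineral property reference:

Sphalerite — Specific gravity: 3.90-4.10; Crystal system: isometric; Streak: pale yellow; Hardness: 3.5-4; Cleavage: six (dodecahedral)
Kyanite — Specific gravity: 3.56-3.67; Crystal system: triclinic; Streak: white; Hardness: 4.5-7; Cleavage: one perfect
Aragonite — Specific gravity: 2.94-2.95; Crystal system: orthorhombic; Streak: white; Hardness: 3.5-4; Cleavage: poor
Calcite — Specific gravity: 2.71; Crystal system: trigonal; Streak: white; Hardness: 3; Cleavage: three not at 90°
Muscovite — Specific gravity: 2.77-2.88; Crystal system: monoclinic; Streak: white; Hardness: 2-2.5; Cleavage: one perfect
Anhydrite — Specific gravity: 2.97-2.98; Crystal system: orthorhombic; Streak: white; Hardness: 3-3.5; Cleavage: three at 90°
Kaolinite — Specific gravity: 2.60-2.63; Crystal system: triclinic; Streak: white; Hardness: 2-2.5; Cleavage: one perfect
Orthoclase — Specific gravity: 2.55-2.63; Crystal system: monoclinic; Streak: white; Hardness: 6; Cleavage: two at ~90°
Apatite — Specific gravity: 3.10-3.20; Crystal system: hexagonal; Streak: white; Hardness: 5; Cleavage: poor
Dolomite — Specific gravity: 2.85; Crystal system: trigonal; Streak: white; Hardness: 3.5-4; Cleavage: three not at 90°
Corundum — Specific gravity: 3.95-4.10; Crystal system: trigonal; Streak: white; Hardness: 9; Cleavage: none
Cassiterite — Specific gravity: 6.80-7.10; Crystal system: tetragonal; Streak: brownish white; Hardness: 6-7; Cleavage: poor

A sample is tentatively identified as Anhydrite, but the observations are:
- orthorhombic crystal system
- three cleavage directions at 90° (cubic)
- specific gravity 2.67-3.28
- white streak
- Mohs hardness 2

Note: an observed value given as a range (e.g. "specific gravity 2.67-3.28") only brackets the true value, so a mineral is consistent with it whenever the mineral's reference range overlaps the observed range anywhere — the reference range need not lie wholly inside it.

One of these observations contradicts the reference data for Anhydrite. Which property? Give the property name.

hardness

Orthorhombic crystal system: Anhydrite has orthorhombic system — within range.
Three cleavage directions at 90° (cubic): Anhydrite has cleavage three at 90° — within range.
Specific gravity 2.67-3.28: Anhydrite has SG 2.97-2.98 — within range.
White streak: Anhydrite has white streak — within range.
Mohs hardness 2: Anhydrite has hardness 3-3.5 — outside the reference range.
Everything matches except the hardness.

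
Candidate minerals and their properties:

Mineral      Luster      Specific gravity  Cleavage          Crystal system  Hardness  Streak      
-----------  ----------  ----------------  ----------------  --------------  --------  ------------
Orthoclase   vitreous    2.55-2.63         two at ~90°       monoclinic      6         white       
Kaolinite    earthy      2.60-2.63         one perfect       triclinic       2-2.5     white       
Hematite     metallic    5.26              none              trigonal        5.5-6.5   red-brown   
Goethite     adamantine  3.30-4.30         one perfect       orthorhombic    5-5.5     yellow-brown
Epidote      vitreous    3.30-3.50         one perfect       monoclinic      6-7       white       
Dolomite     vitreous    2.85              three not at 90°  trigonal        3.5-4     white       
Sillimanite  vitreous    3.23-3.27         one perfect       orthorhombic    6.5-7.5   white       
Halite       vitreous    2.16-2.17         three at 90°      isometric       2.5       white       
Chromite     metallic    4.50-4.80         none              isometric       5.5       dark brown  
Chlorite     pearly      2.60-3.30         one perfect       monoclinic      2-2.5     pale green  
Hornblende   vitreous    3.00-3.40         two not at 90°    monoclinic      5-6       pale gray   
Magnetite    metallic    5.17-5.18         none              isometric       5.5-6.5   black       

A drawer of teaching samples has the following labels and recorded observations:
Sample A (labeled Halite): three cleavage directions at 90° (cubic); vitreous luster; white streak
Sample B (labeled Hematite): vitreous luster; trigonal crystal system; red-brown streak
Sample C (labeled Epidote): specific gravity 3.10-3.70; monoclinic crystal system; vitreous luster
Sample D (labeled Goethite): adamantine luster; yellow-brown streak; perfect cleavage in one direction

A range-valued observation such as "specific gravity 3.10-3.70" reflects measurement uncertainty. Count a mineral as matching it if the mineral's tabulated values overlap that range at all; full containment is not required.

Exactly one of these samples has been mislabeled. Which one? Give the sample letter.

Sample A: all recorded properties match Halite.
Sample B: Hematite has metallic luster, but the record shows vitreous luster — this label is wrong.
Sample C: all recorded properties match Epidote.
Sample D: all recorded properties match Goethite.
The mislabeled specimen is B.

B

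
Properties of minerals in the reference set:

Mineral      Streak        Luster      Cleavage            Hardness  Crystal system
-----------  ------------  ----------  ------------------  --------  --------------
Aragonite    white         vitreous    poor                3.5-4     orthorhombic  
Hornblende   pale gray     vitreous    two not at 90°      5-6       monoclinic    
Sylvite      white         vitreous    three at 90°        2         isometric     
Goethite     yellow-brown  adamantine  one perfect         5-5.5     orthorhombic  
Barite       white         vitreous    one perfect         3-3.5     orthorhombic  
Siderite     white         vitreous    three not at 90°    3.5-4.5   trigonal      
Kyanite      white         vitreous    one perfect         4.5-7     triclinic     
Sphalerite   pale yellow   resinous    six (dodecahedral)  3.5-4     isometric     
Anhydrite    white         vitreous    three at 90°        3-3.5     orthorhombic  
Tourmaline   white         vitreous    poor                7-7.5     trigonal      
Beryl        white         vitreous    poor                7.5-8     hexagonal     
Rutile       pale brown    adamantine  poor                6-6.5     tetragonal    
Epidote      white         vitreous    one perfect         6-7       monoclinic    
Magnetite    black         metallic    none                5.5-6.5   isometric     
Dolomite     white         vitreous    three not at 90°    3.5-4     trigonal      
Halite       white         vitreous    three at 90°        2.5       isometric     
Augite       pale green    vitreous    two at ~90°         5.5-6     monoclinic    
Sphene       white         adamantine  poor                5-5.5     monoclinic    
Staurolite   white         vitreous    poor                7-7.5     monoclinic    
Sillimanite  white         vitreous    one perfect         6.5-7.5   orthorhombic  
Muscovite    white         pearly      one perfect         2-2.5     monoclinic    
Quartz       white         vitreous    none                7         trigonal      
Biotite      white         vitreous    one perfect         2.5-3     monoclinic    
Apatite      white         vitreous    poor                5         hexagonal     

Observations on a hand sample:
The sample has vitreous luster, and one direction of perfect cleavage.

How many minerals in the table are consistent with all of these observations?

5

Vitreous luster excludes Goethite, Sphalerite, Rutile, Magnetite, Sphene, Muscovite.
One direction of perfect cleavage — leaves Barite, Kyanite, Epidote, Sillimanite, Biotite.
The minerals that satisfy all observations are Barite, Biotite, Epidote, Kyanite, Sillimanite.
That is 5 minerals.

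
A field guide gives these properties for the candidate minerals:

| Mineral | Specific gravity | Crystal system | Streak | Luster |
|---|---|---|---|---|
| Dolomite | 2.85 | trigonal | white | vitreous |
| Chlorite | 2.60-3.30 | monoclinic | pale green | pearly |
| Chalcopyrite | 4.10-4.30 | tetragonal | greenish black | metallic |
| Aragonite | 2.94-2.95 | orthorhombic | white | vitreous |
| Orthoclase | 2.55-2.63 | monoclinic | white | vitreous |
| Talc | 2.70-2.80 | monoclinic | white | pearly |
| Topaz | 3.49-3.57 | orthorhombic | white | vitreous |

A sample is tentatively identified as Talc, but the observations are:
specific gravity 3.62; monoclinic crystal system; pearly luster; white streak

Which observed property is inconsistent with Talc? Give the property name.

specific gravity

Specific gravity 3.62: Talc has SG 2.70-2.80 — does not match.
Monoclinic crystal system: Talc has monoclinic system — matches.
Pearly luster: Talc has pearly luster — matches.
White streak: Talc has white streak — matches.
Everything matches except the specific gravity.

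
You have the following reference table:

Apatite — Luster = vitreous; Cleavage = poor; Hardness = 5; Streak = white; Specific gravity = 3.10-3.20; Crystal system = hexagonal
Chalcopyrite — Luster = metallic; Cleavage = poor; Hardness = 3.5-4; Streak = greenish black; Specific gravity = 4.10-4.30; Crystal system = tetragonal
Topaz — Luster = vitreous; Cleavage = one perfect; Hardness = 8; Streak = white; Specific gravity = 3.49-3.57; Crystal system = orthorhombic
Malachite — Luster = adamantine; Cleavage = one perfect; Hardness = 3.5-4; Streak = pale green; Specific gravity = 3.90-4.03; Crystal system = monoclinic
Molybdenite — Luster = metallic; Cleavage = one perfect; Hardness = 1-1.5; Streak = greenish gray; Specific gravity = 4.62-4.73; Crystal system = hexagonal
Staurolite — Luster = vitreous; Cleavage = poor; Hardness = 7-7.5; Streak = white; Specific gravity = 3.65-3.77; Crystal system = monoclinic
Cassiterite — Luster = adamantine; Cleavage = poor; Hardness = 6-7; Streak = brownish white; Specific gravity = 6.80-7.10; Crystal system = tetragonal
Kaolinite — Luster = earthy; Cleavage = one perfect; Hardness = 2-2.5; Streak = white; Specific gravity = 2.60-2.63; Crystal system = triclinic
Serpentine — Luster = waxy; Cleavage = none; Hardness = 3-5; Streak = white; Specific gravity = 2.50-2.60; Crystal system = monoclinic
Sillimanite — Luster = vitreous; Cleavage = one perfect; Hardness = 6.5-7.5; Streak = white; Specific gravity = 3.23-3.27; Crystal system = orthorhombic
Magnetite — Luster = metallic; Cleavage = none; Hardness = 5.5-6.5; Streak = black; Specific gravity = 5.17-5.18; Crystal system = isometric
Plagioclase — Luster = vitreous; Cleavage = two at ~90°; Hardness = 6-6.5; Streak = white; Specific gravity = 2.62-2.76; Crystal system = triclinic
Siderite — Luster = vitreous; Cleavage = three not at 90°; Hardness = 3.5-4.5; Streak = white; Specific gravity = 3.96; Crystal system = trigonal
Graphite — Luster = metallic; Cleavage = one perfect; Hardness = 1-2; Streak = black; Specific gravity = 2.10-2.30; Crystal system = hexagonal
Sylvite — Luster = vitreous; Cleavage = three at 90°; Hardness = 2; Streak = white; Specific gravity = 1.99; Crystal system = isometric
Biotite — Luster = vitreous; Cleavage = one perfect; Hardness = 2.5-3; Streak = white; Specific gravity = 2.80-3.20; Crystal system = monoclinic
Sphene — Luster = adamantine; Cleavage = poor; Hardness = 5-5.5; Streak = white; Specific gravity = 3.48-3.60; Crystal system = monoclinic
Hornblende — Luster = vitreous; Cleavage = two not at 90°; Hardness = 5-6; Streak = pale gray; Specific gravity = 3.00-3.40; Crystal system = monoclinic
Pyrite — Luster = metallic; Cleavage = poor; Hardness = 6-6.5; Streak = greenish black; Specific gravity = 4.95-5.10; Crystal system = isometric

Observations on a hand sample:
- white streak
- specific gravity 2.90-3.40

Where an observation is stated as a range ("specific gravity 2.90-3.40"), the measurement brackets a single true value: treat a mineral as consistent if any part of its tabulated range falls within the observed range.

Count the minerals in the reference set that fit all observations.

3

White streak — narrows the field to Apatite, Topaz, Staurolite, Kaolinite, Serpentine, Sillimanite, Plagioclase, Siderite, Sylvite, Biotite, Sphene.
Specific gravity 2.90-3.40 — narrows the field to Apatite, Sillimanite, Biotite.
Remaining candidates: Apatite, Biotite, Sillimanite.
That is 3 minerals.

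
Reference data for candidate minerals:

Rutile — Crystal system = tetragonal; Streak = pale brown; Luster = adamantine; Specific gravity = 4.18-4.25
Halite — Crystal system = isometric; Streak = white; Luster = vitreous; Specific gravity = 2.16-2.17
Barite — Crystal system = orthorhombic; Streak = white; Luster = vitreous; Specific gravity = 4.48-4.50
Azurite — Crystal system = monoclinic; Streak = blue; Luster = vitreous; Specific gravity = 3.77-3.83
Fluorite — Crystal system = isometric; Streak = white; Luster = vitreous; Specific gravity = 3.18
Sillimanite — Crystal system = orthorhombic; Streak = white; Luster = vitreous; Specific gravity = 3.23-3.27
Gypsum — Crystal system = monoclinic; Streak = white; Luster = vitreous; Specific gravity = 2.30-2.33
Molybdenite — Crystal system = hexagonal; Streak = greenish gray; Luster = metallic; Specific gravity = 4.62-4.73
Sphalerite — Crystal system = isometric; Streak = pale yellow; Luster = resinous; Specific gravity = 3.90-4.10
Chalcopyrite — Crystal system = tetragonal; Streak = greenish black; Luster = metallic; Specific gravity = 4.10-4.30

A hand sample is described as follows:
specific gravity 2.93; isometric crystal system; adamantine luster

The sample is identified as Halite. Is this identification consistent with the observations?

No

Specific gravity 2.93 — Halite has SG 2.16-2.17; a mismatch.
Isometric crystal system — fits Halite (isometric system).
Adamantine luster — Halite has vitreous luster; a mismatch.
2 of the observed properties are inconsistent with Halite.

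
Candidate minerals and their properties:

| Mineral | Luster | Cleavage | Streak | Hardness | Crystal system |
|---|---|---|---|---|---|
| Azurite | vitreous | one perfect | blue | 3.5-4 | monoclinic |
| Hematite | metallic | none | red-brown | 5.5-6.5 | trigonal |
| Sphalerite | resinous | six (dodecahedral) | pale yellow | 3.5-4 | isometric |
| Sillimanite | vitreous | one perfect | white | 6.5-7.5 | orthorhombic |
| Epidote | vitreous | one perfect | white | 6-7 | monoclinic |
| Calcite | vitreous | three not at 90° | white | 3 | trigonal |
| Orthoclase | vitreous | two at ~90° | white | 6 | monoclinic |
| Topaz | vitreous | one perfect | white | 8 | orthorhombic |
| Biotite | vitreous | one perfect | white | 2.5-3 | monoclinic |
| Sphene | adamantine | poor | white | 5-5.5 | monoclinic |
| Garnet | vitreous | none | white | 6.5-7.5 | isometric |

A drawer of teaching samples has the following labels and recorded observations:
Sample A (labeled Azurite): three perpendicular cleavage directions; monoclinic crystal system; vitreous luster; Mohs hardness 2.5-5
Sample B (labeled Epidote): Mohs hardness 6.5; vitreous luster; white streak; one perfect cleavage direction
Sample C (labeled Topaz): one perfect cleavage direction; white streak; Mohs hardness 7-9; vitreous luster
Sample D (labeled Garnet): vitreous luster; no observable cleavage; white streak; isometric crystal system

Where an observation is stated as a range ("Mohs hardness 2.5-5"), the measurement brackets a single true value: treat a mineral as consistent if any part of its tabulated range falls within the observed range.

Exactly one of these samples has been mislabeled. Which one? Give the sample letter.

A

Sample A: three perpendicular cleavage directions is outside the reference for Azurite (cleavage one perfect) — mislabeled.
Sample B: observations are consistent with Epidote.
Sample C: observations are consistent with Topaz.
Sample D: observations are consistent with Garnet.
Only sample A is inconsistent with its label.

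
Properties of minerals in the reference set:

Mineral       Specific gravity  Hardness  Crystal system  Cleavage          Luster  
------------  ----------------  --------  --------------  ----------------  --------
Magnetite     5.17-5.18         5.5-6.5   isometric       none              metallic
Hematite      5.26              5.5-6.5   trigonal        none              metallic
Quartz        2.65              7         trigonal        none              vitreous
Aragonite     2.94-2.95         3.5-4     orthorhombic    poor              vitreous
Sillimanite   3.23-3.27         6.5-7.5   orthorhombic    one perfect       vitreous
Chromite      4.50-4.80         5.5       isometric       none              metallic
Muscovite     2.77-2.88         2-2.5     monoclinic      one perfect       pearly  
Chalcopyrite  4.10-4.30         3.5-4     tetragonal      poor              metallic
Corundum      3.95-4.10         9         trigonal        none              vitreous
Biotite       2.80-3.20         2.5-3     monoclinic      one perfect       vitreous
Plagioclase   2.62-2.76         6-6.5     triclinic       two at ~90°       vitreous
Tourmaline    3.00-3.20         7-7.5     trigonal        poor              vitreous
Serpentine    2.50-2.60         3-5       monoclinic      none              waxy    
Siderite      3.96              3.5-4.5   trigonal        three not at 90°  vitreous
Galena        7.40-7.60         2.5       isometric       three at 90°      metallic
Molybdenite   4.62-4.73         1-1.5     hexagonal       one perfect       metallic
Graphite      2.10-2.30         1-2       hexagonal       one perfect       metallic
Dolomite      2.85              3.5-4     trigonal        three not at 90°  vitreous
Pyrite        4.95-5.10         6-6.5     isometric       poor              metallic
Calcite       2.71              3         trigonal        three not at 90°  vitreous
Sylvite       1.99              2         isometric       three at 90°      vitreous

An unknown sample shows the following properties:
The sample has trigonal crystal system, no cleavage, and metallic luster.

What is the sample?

Trigonal crystal system: narrows the field to Hematite, Quartz, Corundum, Tourmaline, Siderite, Dolomite, Calcite.
No cleavage: leaves Hematite, Quartz, Corundum.
Metallic luster: narrows the field to Hematite.
Hematite is the sole remaining match.

Hematite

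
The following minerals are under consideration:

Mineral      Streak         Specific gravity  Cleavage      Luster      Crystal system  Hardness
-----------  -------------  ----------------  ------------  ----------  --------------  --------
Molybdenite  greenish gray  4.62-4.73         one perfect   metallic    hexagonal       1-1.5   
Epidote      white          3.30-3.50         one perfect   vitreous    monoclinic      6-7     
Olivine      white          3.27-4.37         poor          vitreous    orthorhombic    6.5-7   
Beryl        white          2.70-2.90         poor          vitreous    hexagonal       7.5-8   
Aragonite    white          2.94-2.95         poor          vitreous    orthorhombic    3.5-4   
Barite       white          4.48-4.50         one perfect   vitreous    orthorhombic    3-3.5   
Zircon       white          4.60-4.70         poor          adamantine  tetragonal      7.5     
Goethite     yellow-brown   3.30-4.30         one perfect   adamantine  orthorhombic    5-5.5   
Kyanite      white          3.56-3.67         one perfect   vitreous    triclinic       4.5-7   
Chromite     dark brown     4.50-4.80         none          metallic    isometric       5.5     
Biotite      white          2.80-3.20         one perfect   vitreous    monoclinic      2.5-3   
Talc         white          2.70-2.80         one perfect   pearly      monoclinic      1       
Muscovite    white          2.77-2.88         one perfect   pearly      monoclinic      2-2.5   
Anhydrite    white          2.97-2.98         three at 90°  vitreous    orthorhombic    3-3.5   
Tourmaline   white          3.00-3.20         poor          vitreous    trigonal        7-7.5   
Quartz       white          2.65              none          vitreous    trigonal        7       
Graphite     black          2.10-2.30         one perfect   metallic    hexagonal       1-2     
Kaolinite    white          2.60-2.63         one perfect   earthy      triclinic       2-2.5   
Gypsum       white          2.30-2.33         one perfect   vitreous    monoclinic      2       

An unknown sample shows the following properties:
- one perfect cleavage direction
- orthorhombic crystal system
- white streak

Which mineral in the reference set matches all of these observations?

Barite

One perfect cleavage direction: narrows the field to Molybdenite, Epidote, Barite, Goethite, Kyanite, Biotite, Talc, Muscovite, Graphite, Kaolinite, Gypsum.
Orthorhombic crystal system: Barite, Goethite remain.
White streak eliminates Goethite.
Barite is the sole remaining match.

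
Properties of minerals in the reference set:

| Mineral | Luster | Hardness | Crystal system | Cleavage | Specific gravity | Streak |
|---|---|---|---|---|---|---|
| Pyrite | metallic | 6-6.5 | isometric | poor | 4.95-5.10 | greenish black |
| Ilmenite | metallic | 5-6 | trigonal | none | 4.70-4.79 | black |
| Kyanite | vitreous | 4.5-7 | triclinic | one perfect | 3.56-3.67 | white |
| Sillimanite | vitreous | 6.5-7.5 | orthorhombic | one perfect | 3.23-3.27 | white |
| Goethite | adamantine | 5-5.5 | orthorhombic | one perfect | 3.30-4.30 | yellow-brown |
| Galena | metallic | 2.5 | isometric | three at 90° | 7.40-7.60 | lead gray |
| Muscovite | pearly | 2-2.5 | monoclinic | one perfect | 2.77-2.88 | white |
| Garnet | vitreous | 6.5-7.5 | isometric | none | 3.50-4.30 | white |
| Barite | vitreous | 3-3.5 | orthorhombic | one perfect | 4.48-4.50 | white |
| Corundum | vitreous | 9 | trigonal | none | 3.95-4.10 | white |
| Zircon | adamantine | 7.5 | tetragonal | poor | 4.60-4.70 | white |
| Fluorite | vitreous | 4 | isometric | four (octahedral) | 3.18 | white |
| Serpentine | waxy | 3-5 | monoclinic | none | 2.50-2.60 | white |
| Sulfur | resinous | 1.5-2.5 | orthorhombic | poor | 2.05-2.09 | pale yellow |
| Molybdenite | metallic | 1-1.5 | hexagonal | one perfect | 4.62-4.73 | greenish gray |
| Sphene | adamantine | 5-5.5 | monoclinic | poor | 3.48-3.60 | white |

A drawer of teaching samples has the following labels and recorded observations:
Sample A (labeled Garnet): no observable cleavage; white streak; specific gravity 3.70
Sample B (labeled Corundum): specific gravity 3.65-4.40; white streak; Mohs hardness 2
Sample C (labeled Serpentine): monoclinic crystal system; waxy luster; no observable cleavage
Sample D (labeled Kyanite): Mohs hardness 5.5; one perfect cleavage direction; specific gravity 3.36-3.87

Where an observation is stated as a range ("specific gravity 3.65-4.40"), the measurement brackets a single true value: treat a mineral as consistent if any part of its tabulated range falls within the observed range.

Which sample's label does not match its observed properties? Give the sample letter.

Sample A: every observation is compatible with the reference values for Garnet.
Sample B: Corundum has hardness 9, but the record shows Mohs hardness 2 — this label is wrong.
Sample C: every observation is compatible with the reference values for Serpentine.
Sample D: every observation is compatible with the reference values for Kyanite.
Only sample B is inconsistent with its label.

B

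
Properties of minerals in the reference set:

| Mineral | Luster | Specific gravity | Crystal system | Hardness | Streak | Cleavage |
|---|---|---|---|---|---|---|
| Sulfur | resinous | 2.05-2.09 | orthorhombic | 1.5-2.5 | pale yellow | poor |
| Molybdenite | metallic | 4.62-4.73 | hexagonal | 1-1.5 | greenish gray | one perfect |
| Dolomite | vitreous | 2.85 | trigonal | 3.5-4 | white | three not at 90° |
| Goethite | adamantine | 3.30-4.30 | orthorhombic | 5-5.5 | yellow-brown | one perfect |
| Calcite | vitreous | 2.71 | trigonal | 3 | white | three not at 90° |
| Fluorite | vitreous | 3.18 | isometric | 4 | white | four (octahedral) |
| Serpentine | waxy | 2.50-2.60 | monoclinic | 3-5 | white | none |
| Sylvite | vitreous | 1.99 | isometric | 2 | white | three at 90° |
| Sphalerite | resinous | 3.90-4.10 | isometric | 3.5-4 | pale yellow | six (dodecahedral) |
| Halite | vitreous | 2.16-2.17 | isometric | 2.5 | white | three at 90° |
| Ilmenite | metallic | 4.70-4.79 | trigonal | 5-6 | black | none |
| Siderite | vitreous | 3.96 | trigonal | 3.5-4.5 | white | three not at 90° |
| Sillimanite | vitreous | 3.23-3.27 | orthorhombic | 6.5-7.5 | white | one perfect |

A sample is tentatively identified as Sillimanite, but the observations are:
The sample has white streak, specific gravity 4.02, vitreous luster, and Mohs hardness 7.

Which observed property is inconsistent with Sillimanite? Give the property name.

White streak: Sillimanite has white streak — agrees.
Specific gravity 4.02: Sillimanite has SG 3.23-3.27 — inconsistent.
Vitreous luster: Sillimanite has vitreous luster — agrees.
Mohs hardness 7: Sillimanite has hardness 6.5-7.5 — agrees.
Everything matches except the specific gravity.

specific gravity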